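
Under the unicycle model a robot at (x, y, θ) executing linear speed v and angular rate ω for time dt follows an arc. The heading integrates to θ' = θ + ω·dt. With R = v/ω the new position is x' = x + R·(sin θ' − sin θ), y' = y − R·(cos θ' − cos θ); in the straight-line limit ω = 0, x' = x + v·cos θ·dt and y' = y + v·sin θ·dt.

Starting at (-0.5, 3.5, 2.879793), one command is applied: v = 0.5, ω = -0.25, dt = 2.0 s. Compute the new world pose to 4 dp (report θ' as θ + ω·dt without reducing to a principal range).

θ' = 2.8798 + -0.25·2.0 = 2.3798
R = v/ω = 0.5/-0.25 = -2.0000
x' = -0.5 + -2.0000·(sin 2.3798 − sin 2.8798) = -1.3628
y' = 3.5 − -2.0000·(cos 2.3798 − cos 2.8798) = 3.9847

(-1.3628, 3.9847, 2.3798)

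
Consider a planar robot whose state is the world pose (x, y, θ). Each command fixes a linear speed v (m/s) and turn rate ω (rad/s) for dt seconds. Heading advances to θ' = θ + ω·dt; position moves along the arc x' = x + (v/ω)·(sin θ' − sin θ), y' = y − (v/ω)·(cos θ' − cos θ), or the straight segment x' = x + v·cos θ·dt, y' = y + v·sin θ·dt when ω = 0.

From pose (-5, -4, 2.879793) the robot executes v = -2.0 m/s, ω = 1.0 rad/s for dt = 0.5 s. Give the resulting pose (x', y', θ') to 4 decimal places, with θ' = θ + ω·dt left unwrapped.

θ' = 2.8798 + 1.0·0.5 = 3.3798
R = v/ω = -2.0/1.0 = -2.0000
x' = -5 + -2.0000·(sin 3.3798 − sin 2.8798) = -4.0105
y' = -4 − -2.0000·(cos 3.3798 − cos 2.8798) = -4.0117

(-4.0105, -4.0117, 3.3798)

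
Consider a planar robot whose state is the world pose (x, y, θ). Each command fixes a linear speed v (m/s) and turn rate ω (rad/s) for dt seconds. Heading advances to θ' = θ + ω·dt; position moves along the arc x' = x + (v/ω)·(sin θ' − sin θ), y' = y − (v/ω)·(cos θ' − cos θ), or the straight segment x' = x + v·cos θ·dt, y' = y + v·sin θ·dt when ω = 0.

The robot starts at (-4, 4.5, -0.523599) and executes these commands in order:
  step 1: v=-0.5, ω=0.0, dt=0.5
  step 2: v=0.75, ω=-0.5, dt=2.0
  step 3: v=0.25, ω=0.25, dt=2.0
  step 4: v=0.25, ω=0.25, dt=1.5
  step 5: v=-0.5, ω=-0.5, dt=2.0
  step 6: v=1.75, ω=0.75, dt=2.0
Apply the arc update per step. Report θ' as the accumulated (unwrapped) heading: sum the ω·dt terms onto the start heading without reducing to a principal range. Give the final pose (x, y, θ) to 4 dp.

(-1.4854, 1.0327, -0.1486)

step 1: θ'=-0.5236 (straight) → pose (-4.2165, 4.6250, -0.5236)
step 2: θ'=-1.5236 (R=-1.5000) → pose (-3.4682, 3.3967, -1.5236)
step 3: θ'=-1.0236 (R=1.0000) → pose (-3.3233, 2.9236, -1.0236)
step 4: θ'=-0.6486 (R=1.0000) → pose (-3.0734, 2.6470, -0.6486)
step 5: θ'=-1.6486 (R=1.0000) → pose (-3.4663, 3.5216, -1.6486)
step 6: θ'=-0.1486 (R=2.3333) → pose (-1.4854, 1.0327, -0.1486)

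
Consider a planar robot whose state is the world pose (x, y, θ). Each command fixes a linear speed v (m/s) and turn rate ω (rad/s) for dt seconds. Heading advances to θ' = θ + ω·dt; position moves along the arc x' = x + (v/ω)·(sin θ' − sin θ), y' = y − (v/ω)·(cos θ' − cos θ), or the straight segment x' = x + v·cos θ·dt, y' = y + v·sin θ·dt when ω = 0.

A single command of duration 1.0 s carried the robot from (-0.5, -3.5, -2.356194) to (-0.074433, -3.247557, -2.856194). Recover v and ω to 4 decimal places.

Δθ = -2.856194 − -2.356194 = -0.500000
ω = Δθ/dt = -0.500000/1.0 = -0.5000
R = Δx/(sin θ' − sin θ) = 1.0000
v = R·ω = 1.0000·-0.5000 = -0.5000

v = -0.5000, ω = -0.5000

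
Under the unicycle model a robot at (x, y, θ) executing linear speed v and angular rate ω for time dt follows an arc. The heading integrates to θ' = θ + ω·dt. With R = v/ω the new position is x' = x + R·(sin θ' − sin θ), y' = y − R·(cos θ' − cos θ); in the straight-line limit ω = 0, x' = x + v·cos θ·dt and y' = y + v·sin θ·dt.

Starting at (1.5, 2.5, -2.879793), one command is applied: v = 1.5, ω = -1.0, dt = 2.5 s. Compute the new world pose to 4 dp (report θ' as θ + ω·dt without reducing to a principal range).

θ' = -2.8798 + -1.0·2.5 = -5.3798
R = v/ω = 1.5/-1.0 = -1.5000
x' = 1.5 + -1.5000·(sin -5.3798 − sin -2.8798) = -0.0664
y' = 2.5 − -1.5000·(cos -5.3798 − cos -2.8798) = 4.8773

(-0.0664, 4.8773, -5.3798)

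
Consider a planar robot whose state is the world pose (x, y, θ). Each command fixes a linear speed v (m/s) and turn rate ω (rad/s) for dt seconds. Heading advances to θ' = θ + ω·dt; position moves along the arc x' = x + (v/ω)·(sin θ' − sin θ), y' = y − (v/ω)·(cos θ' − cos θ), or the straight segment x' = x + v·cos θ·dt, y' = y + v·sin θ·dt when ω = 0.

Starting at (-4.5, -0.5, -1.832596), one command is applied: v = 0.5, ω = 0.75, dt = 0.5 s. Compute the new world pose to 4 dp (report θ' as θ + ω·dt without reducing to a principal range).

(-4.5184, -0.7479, -1.4576)

θ' = -1.8326 + 0.75·0.5 = -1.4576
R = v/ω = 0.5/0.75 = 0.6667
x' = -4.5 + 0.6667·(sin -1.4576 − sin -1.8326) = -4.5184
y' = -0.5 − 0.6667·(cos -1.4576 − cos -1.8326) = -0.7479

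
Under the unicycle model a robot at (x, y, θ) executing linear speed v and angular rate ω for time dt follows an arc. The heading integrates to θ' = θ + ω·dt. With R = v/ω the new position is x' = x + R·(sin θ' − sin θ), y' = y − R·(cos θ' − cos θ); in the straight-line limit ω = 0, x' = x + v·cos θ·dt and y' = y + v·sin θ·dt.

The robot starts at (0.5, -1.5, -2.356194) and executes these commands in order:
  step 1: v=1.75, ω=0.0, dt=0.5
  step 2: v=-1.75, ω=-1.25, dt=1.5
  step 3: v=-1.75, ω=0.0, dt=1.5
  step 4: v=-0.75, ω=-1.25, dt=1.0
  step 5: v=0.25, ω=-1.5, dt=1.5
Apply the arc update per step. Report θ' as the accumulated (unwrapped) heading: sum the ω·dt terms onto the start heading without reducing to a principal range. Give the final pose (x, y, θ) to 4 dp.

(3.5118, -5.5779, -7.7312)

step 1: θ'=-2.3562 (straight) → pose (-0.1187, -2.1187, -2.3562)
step 2: θ'=-4.2312 (R=1.4000) → pose (2.1123, -2.4607, -4.2312)
step 3: θ'=-4.2312 (straight) → pose (3.3272, -4.7876, -4.2312)
step 4: θ'=-5.4812 (R=0.6000) → pose (3.2266, -5.4825, -5.4812)
step 5: θ'=-7.7312 (R=-0.1667) → pose (3.5118, -5.5779, -7.7312)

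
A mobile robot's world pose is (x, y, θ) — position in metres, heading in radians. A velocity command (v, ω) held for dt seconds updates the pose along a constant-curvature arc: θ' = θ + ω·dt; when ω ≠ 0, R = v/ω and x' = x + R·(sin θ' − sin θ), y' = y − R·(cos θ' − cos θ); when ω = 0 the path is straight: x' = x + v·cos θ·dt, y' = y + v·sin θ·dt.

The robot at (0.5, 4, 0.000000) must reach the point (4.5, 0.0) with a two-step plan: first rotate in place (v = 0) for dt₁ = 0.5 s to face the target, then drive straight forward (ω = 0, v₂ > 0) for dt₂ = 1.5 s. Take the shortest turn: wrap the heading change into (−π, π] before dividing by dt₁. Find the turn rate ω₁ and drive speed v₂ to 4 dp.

ω₁ = -1.5708, v₂ = 3.7712

heading to target = atan2(0−4, 4.5−0.5) = -0.7854
Δθ = wrap(-0.7854 − 0.0000) = -0.7854; ω₁ = Δθ/dt₁ = -1.5708
distance = √((4.5−0.5)² + (0−4)²) = 5.6569; v₂ = distance/dt₂ = 3.7712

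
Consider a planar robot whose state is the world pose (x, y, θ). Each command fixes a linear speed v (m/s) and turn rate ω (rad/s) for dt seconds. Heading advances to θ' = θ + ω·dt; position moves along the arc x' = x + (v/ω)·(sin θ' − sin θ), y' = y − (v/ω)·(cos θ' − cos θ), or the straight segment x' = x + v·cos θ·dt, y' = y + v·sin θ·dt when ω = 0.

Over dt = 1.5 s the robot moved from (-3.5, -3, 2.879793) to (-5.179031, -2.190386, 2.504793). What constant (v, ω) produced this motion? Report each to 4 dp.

Δθ = 2.504793 − 2.879793 = -0.375000
ω = Δθ/dt = -0.375000/1.5 = -0.2500
R = Δx/(sin θ' − sin θ) = -5.0000
v = R·ω = -5.0000·-0.2500 = 1.2500

v = 1.2500, ω = -0.2500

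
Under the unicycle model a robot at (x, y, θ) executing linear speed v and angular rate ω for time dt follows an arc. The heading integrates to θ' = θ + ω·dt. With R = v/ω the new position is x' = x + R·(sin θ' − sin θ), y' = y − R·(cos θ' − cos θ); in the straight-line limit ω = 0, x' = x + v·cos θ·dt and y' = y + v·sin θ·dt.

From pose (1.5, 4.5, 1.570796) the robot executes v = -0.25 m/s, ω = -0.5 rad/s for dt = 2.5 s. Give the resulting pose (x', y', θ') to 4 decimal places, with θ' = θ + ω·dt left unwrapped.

(1.1577, 4.0255, 0.3208)

θ' = 1.5708 + -0.5·2.5 = 0.3208
R = v/ω = -0.25/-0.5 = 0.5000
x' = 1.5 + 0.5000·(sin 0.3208 − sin 1.5708) = 1.1577
y' = 4.5 − 0.5000·(cos 0.3208 − cos 1.5708) = 4.0255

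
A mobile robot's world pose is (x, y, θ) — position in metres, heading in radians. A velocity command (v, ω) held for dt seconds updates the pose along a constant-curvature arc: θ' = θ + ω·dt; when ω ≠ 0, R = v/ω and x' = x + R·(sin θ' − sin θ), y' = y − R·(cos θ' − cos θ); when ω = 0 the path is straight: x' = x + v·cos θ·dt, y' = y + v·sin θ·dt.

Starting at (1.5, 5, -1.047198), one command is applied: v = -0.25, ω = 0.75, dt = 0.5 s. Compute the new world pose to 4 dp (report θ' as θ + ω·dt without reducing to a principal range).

θ' = -1.0472 + 0.75·0.5 = -0.6722
R = v/ω = -0.25/0.75 = -0.3333
x' = 1.5 + -0.3333·(sin -0.6722 − sin -1.0472) = 1.4189
y' = 5 − -0.3333·(cos -0.6722 − cos -1.0472) = 5.0942

(1.4189, 5.0942, -0.6722)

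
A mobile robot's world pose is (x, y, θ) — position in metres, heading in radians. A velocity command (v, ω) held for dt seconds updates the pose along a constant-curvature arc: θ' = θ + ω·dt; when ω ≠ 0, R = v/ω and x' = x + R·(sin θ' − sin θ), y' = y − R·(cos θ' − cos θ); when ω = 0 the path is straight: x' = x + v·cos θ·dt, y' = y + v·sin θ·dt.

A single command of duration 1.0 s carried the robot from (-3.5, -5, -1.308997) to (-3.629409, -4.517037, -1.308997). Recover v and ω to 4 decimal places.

Δθ = -1.308997 − -1.308997 = 0.000000
ω = Δθ/dt = 0.000000/1.0 = 0.0000
ω = 0 → v = (Δx·cos θ + Δy·sin θ)/dt = -0.5000

v = -0.5000, ω = 0.0000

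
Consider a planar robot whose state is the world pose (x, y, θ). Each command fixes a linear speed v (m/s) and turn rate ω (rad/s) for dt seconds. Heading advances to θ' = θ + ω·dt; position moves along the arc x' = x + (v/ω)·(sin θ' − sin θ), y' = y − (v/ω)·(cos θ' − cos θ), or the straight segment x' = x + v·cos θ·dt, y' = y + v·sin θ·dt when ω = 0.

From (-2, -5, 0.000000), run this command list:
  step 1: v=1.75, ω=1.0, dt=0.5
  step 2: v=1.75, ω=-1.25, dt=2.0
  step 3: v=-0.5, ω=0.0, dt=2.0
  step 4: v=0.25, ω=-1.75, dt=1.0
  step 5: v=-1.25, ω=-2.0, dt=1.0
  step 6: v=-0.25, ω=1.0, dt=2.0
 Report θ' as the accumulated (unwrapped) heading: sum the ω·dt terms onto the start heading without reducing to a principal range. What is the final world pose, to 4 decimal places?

(0.9324, -7.2170, -3.7500)

step 1: θ'=0.5000 (R=1.7500) → pose (-1.1610, -4.7858, 0.5000)
step 2: θ'=-2.0000 (R=-1.4000) → pose (0.7832, -6.5970, -2.0000)
step 3: θ'=-2.0000 (straight) → pose (1.1994, -5.6877, -2.0000)
step 4: θ'=-3.7500 (R=-0.1429) → pose (0.9878, -5.7455, -3.7500)
step 5: θ'=-5.7500 (R=0.6250) → pose (0.9483, -6.7966, -5.7500)
step 6: θ'=-3.7500 (R=-0.2500) → pose (0.9324, -7.2170, -3.7500)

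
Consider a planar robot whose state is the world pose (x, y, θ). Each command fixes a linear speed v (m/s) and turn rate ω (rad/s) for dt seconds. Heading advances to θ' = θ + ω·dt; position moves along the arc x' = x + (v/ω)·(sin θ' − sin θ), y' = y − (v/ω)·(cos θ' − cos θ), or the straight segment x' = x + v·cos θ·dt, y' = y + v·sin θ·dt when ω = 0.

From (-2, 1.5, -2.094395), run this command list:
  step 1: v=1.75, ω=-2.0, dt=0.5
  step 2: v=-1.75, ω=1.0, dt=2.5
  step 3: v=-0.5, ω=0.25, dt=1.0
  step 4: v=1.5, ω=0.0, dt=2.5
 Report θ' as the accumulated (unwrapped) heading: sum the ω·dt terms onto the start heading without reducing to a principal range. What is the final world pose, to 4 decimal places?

(1.2660, 3.2209, -0.3444)

step 1: θ'=-3.0944 (R=-0.8750) → pose (-2.7165, 1.0635, -3.0944)
step 2: θ'=-0.5944 (R=-1.7500) → pose (-1.8190, 4.2614, -0.5944)
step 3: θ'=-0.3444 (R=-2.0000) → pose (-2.2638, 4.4870, -0.3444)
step 4: θ'=-0.3444 (straight) → pose (1.2660, 3.2209, -0.3444)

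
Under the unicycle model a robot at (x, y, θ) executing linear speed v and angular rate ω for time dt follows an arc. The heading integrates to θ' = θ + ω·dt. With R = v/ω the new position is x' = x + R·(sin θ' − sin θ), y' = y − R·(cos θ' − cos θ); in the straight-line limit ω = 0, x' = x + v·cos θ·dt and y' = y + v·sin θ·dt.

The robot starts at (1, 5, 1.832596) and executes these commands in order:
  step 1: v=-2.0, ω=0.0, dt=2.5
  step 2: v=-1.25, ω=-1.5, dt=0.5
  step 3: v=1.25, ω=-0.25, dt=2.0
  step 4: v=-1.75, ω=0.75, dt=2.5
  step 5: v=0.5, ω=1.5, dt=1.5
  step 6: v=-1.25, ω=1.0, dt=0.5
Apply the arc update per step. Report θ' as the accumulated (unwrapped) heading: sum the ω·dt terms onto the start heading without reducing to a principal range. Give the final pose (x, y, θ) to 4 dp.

step 1: θ'=1.8326 (straight) → pose (2.2941, 0.1704, 1.8326)
step 2: θ'=1.0826 (R=0.8333) → pose (2.2251, -0.4362, 1.0826)
step 3: θ'=0.5826 (R=-5.0000) → pose (3.8901, 1.3938, 0.5826)
step 4: θ'=2.4576 (R=-2.3333) → pose (3.6994, -2.3631, 2.4576)
step 5: θ'=4.7076 (R=0.3333) → pose (3.1555, -2.6198, 4.7076)
step 6: θ'=5.2076 (R=-1.2500) → pose (3.0053, -2.0198, 5.2076)

(3.0053, -2.0198, 5.2076)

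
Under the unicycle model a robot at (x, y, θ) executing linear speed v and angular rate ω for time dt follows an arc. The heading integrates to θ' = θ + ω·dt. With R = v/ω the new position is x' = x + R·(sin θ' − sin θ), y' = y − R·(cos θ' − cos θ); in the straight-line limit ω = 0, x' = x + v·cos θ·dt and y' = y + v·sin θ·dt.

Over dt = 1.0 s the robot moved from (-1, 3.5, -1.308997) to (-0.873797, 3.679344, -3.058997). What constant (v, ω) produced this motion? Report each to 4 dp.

v = -0.2500, ω = -1.7500

Δθ = -3.058997 − -1.308997 = -1.750000
ω = Δθ/dt = -1.750000/1.0 = -1.7500
R = −Δy/(cos θ' − cos θ) = 0.1429
v = R·ω = 0.1429·-1.7500 = -0.2500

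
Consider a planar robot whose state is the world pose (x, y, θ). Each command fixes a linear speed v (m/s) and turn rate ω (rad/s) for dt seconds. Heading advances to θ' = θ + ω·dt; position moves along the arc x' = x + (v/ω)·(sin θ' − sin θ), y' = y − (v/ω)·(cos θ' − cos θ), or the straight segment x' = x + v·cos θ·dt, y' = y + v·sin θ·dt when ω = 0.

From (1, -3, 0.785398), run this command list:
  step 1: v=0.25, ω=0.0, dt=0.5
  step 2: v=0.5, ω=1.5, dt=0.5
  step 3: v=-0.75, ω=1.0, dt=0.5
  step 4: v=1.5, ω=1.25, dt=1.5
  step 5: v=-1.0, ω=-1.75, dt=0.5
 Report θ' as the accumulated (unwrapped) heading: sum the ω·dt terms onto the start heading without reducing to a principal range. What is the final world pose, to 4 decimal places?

step 1: θ'=0.7854 (straight) → pose (1.0884, -2.9116, 0.7854)
step 2: θ'=1.5354 (R=0.3333) → pose (1.1858, -2.6877, 1.5354)
step 3: θ'=2.0354 (R=-0.7500) → pose (1.2648, -3.0503, 2.0354)
step 4: θ'=3.9104 (R=1.2000) → pose (-0.6423, -2.7255, 3.9104)
step 5: θ'=3.0354 (R=0.5714) → pose (-0.1844, -2.5680, 3.0354)

(-0.1844, -2.5680, 3.0354)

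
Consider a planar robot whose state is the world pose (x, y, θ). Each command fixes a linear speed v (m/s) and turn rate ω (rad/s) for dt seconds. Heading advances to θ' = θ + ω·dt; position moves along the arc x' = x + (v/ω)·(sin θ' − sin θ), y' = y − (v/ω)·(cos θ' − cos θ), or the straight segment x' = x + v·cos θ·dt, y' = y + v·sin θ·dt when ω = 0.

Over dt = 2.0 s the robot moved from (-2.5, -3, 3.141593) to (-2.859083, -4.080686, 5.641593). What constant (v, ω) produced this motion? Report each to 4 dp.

v = 0.7500, ω = 1.2500

Δθ = 5.641593 − 3.141593 = 2.500000
ω = Δθ/dt = 2.500000/2.0 = 1.2500
R = −Δy/(cos θ' − cos θ) = 0.6000
v = R·ω = 0.6000·1.2500 = 0.7500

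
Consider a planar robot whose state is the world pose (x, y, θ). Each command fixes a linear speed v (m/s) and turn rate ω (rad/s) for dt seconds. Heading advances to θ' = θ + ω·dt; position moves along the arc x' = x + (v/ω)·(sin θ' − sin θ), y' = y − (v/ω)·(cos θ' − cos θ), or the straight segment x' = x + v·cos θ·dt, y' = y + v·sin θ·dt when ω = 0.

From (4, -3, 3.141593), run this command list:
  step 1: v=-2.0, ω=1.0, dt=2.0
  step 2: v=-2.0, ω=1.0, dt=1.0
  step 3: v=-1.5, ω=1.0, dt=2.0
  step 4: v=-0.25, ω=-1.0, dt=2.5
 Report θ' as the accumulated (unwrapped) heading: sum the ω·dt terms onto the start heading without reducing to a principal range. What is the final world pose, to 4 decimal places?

step 1: θ'=5.1416 (R=-2.0000) → pose (5.8186, -0.1677, 5.1416)
step 2: θ'=6.1416 (R=-2.0000) → pose (4.2822, 0.9800, 6.1416)
step 3: θ'=8.1416 (R=-1.5000) → pose (2.6322, -0.9305, 8.1416)
step 4: θ'=5.6416 (R=0.2500) → pose (2.2428, -1.2017, 5.6416)

(2.2428, -1.2017, 5.6416)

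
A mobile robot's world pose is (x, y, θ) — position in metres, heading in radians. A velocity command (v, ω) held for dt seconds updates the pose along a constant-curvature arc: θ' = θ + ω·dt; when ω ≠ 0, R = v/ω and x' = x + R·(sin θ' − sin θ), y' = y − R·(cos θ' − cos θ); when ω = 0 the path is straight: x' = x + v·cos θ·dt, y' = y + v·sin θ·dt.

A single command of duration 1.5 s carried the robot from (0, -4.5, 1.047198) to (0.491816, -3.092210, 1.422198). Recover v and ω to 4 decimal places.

v = 1.0000, ω = 0.2500

Δθ = 1.422198 − 1.047198 = 0.375000
ω = Δθ/dt = 0.375000/1.5 = 0.2500
R = −Δy/(cos θ' − cos θ) = 4.0000
v = R·ω = 4.0000·0.2500 = 1.0000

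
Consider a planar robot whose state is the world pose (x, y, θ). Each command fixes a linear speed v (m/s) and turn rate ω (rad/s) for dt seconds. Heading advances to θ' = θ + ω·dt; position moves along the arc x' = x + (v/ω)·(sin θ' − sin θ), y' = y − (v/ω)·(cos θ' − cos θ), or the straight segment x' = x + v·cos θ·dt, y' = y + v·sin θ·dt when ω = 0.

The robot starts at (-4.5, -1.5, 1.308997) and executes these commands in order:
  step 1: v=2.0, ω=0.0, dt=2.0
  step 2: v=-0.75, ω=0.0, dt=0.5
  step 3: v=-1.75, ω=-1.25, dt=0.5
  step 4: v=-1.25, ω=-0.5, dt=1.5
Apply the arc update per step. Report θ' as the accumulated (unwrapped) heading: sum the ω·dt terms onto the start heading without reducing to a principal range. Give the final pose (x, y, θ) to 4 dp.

step 1: θ'=1.3090 (straight) → pose (-3.4647, 2.3637, 1.3090)
step 2: θ'=1.3090 (straight) → pose (-3.5618, 2.0015, 1.3090)
step 3: θ'=0.6840 (R=1.4000) → pose (-4.0294, 1.2788, 0.6840)
step 4: θ'=-0.0660 (R=2.5000) → pose (-5.7741, 0.7218, -0.0660)

(-5.7741, 0.7218, -0.0660)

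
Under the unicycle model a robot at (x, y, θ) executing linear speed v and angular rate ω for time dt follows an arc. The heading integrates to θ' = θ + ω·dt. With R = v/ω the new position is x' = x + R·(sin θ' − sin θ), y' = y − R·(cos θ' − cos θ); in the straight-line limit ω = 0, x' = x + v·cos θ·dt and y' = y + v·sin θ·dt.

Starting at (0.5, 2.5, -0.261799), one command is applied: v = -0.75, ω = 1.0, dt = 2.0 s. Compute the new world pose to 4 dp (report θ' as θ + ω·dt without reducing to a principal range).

(-0.4336, 1.6506, 1.7382)

θ' = -0.2618 + 1.0·2.0 = 1.7382
R = v/ω = -0.75/1.0 = -0.7500
x' = 0.5 + -0.7500·(sin 1.7382 − sin -0.2618) = -0.4336
y' = 2.5 − -0.7500·(cos 1.7382 − cos -0.2618) = 1.6506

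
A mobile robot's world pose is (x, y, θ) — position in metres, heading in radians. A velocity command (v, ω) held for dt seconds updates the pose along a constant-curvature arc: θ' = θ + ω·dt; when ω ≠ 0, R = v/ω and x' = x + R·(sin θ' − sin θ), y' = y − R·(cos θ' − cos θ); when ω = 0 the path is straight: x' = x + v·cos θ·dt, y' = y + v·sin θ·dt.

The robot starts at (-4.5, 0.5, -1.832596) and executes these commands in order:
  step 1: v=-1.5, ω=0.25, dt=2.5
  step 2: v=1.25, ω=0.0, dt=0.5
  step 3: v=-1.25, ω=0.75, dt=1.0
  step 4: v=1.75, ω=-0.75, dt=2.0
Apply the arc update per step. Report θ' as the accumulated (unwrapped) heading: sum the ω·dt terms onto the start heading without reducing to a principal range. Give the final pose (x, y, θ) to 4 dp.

(-4.1564, 1.5299, -1.9576)

step 1: θ'=-1.2076 (R=-6.0000) → pose (-4.6870, 4.1845, -1.2076)
step 2: θ'=-1.2076 (straight) → pose (-4.4649, 3.6003, -1.2076)
step 3: θ'=-0.4576 (R=-1.6667) → pose (-5.2865, 4.5034, -0.4576)
step 4: θ'=-1.9576 (R=-2.3333) → pose (-4.1564, 1.5299, -1.9576)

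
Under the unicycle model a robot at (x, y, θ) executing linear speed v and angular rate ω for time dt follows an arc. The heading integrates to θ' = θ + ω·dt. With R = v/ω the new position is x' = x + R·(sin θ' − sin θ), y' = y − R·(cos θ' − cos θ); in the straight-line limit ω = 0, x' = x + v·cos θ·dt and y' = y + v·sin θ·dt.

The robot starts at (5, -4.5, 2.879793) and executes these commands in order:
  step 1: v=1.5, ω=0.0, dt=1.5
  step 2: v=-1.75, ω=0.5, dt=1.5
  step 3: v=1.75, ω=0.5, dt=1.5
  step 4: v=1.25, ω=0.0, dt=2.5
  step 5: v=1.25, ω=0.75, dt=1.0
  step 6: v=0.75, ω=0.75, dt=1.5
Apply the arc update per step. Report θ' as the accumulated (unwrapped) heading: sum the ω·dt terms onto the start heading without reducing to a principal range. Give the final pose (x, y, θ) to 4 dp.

(3.6248, -10.3442, 6.2548)

step 1: θ'=2.8798 (straight) → pose (2.8267, -3.9177, 2.8798)
step 2: θ'=3.6298 (R=-3.5000) → pose (5.3742, -3.6280, 3.6298)
step 3: θ'=4.3798 (R=3.5000) → pose (3.7076, -5.5764, 4.3798)
step 4: θ'=4.3798 (straight) → pose (2.6873, -8.5302, 4.3798)
step 5: θ'=5.1298 (R=1.6667) → pose (2.7391, -9.7500, 5.1298)
step 6: θ'=6.2548 (R=1.0000) → pose (3.6248, -10.3442, 6.2548)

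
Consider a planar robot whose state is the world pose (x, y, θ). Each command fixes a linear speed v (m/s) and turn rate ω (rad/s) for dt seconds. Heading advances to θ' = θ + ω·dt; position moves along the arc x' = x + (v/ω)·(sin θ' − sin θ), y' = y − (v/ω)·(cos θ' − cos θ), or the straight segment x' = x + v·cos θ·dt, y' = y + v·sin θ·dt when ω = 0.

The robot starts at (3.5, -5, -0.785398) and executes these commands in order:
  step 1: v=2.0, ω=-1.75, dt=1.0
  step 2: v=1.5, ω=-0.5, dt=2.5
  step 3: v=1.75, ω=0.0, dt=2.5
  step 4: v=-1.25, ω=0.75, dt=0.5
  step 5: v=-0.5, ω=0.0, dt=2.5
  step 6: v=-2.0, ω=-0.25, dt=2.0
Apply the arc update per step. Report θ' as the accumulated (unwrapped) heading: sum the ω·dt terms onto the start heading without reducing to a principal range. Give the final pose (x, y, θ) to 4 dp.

step 1: θ'=-2.5354 (R=-1.1429) → pose (3.3430, -6.7473, -2.5354)
step 2: θ'=-3.7854 (R=-3.0000) → pose (-0.1669, -6.6813, -3.7854)
step 3: θ'=-3.7854 (straight) → pose (-3.6661, -4.0553, -3.7854)
step 4: θ'=-3.4104 (R=-1.6667) → pose (-3.1084, -4.3291, -3.4104)
step 5: θ'=-3.4104 (straight) → pose (-1.9033, -4.6610, -3.4104)
step 6: θ'=-3.9104 (R=8.0000) → pose (1.5343, -6.6238, -3.9104)

(1.5343, -6.6238, -3.9104)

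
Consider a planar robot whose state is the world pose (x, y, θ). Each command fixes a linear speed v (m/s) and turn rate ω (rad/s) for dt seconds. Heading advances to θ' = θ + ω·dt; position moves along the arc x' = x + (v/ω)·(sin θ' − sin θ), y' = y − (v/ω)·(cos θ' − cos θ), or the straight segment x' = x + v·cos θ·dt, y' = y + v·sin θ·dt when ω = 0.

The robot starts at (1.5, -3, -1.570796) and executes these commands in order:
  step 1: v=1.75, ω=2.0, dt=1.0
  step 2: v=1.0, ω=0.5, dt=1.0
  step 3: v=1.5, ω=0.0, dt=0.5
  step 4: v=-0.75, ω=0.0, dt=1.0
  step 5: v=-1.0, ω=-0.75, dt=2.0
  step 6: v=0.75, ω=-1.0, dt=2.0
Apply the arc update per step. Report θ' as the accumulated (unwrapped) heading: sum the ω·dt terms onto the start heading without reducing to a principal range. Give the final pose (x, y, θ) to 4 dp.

step 1: θ'=0.4292 (R=0.8750) → pose (2.7391, -3.7956, 0.4292)
step 2: θ'=0.9292 (R=2.0000) → pose (3.5091, -3.1740, 0.9292)
step 3: θ'=0.9292 (straight) → pose (3.9580, -2.5731, 0.9292)
step 4: θ'=0.9292 (straight) → pose (3.5091, -3.1740, 0.9292)
step 5: θ'=-0.5708 (R=1.3333) → pose (1.7205, -3.4980, -0.5708)
step 6: θ'=-2.5708 (R=-0.7500) → pose (1.7205, -4.7602, -2.5708)

(1.7205, -4.7602, -2.5708)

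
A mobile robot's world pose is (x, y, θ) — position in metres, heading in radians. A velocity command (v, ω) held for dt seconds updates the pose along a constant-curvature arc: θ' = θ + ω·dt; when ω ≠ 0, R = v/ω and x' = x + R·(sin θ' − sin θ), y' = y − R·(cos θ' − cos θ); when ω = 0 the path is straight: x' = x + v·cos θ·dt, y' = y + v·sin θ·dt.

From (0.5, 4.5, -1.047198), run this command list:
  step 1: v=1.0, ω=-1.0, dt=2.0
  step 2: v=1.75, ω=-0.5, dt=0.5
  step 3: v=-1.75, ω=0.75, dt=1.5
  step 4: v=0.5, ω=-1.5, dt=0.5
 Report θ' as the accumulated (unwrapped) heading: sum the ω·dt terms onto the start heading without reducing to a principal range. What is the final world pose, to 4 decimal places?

step 1: θ'=-3.0472 (R=-1.0000) → pose (-0.2718, 3.0045, -3.0472)
step 2: θ'=-3.2972 (R=-3.5000) → pose (-1.1441, 3.0312, -3.2972)
step 3: θ'=-2.1722 (R=-2.3333) → pose (1.1415, 4.0161, -2.1722)
step 4: θ'=-2.9222 (R=-0.3333) → pose (0.9392, 3.8794, -2.9222)

(0.9392, 3.8794, -2.9222)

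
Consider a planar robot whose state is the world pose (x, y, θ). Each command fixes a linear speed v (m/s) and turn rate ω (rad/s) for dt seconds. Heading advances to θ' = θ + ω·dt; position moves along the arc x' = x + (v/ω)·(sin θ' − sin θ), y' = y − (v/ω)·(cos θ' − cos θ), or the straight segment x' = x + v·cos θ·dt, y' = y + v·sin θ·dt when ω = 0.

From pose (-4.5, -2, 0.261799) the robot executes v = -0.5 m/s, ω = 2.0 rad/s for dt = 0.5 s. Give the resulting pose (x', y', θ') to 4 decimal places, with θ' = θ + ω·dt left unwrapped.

θ' = 0.2618 + 2.0·0.5 = 1.2618
R = v/ω = -0.5/2.0 = -0.2500
x' = -4.5 + -0.2500·(sin 1.2618 − sin 0.2618) = -4.6735
y' = -2 − -0.2500·(cos 1.2618 − cos 0.2618) = -2.1655

(-4.6735, -2.1655, 1.2618)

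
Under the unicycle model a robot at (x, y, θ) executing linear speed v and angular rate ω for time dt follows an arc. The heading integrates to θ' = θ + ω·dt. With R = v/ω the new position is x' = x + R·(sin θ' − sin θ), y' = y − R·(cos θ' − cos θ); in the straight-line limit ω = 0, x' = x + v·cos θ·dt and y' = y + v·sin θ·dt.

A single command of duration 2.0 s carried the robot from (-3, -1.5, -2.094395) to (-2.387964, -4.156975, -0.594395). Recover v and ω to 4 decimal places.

Δθ = -0.594395 − -2.094395 = 1.500000
ω = Δθ/dt = 1.500000/2.0 = 0.7500
R = −Δy/(cos θ' − cos θ) = 2.0000
v = R·ω = 2.0000·0.7500 = 1.5000

v = 1.5000, ω = 0.7500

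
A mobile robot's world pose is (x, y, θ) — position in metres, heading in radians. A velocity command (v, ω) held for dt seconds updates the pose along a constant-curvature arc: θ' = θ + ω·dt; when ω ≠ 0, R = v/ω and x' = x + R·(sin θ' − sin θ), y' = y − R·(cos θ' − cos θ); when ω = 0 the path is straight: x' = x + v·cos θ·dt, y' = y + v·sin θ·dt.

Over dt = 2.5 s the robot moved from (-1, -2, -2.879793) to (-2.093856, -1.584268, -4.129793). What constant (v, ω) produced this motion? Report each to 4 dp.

Δθ = -4.129793 − -2.879793 = -1.250000
ω = Δθ/dt = -1.250000/2.5 = -0.5000
R = Δx/(sin θ' − sin θ) = -1.0000
v = R·ω = -1.0000·-0.5000 = 0.5000

v = 0.5000, ω = -0.5000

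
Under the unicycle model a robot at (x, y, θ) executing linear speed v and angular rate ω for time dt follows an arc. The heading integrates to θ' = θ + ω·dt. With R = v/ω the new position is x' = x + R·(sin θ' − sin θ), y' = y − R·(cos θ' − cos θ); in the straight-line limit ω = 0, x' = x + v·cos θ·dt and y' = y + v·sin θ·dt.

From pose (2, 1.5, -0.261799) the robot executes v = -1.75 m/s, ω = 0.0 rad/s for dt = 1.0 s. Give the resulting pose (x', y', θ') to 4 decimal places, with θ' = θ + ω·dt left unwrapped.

θ' = -0.2618 + 0.0·1.0 = -0.2618
ω = 0 → straight: x' = 2 + -1.75·cos(-0.2618)·1.0 = 0.3096
y' = 1.5 + -1.75·sin(-0.2618)·1.0 = 1.9529

(0.3096, 1.9529, -0.2618)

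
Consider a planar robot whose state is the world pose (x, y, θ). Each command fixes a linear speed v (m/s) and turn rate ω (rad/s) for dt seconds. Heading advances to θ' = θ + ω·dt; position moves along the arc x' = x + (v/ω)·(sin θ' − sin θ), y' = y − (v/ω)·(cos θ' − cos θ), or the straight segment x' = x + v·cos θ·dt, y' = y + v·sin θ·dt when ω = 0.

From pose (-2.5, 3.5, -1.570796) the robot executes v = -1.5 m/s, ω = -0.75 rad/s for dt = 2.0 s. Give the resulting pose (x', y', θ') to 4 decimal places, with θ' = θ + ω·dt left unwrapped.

θ' = -1.5708 + -0.75·2.0 = -3.0708
R = v/ω = -1.5/-0.75 = 2.0000
x' = -2.5 + 2.0000·(sin -3.0708 − sin -1.5708) = -0.6415
y' = 3.5 − 2.0000·(cos -3.0708 − cos -1.5708) = 5.4950

(-0.6415, 5.4950, -3.0708)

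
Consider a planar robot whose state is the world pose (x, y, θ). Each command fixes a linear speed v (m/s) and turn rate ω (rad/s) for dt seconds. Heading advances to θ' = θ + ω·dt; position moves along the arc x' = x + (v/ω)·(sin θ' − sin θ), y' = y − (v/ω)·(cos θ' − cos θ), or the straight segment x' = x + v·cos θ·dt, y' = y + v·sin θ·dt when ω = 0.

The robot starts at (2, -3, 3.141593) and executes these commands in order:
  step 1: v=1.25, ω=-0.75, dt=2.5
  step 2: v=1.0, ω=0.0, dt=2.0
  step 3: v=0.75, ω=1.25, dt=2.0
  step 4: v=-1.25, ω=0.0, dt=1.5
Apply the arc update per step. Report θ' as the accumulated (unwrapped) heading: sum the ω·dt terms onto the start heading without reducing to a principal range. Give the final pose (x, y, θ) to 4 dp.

(1.6060, 2.8374, 3.7666)

step 1: θ'=1.2666 (R=-1.6667) → pose (0.4099, -0.8341, 1.2666)
step 2: θ'=1.2666 (straight) → pose (1.0089, 1.0741, 1.2666)
step 3: θ'=3.7666 (R=0.6000) → pose (0.0854, 1.7404, 3.7666)
step 4: θ'=3.7666 (straight) → pose (1.6060, 2.8374, 3.7666)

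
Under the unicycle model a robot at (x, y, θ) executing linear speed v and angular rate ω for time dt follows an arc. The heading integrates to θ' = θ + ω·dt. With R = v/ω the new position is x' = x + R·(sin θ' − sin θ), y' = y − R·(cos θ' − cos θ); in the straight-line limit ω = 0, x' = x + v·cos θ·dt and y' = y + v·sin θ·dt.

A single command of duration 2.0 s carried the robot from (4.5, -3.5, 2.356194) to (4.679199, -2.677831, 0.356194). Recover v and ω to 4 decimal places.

Δθ = 0.356194 − 2.356194 = -2.000000
ω = Δθ/dt = -2.000000/2.0 = -1.0000
R = −Δy/(cos θ' − cos θ) = -0.5000
v = R·ω = -0.5000·-1.0000 = 0.5000

v = 0.5000, ω = -1.0000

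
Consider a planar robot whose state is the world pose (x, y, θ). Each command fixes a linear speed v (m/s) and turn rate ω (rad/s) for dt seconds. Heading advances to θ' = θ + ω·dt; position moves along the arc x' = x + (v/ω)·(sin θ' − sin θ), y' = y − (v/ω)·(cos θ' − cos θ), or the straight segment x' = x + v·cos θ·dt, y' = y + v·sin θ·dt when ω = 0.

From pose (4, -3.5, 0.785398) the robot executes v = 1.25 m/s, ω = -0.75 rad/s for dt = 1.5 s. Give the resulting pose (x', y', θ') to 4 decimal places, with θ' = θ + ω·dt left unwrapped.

θ' = 0.7854 + -0.75·1.5 = -0.3396
R = v/ω = 1.25/-0.75 = -1.6667
x' = 4 + -1.6667·(sin -0.3396 − sin 0.7854) = 5.7337
y' = -3.5 − -1.6667·(cos -0.3396 − cos 0.7854) = -3.1070

(5.7337, -3.1070, -0.3396)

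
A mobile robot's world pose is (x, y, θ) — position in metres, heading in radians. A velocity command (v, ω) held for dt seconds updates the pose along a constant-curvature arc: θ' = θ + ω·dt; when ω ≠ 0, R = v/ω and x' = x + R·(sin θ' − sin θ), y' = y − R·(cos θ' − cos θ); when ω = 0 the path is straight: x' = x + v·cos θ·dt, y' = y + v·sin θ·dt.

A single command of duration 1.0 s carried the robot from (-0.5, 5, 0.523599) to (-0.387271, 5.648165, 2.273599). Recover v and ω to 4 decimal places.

v = 0.7500, ω = 1.7500

Δθ = 2.273599 − 0.523599 = 1.750000
ω = Δθ/dt = 1.750000/1.0 = 1.7500
R = −Δy/(cos θ' − cos θ) = 0.4286
v = R·ω = 0.4286·1.7500 = 0.7500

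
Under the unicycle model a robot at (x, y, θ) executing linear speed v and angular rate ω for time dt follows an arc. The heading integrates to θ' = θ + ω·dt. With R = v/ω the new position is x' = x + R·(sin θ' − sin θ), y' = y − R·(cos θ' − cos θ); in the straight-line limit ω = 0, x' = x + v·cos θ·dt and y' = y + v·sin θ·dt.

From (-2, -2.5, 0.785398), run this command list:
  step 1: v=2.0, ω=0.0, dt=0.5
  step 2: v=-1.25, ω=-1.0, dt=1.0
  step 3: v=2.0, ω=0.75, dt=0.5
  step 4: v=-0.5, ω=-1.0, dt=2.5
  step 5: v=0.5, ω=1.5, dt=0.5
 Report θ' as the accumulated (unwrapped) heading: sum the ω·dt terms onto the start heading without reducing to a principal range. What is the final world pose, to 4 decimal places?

step 1: θ'=0.7854 (straight) → pose (-1.2929, -1.7929, 0.7854)
step 2: θ'=-0.2146 (R=1.2500) → pose (-2.4430, -2.1303, -0.2146)
step 3: θ'=0.1604 (R=2.6667) → pose (-1.4492, -2.1573, 0.1604)
step 4: θ'=-2.3396 (R=0.5000) → pose (-1.8884, -1.3161, -2.3396)
step 5: θ'=-1.5896 (R=0.3333) → pose (-1.9821, -1.5415, -1.5896)

(-1.9821, -1.5415, -1.5896)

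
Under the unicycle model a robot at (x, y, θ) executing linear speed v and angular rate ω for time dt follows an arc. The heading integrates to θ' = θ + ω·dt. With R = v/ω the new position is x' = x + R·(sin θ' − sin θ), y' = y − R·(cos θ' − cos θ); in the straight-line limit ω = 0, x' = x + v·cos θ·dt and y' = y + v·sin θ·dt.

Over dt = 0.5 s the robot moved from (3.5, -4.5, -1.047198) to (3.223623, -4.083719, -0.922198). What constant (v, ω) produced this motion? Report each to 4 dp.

Δθ = -0.922198 − -1.047198 = 0.125000
ω = Δθ/dt = 0.125000/0.5 = 0.2500
R = −Δy/(cos θ' − cos θ) = -4.0000
v = R·ω = -4.0000·0.2500 = -1.0000

v = -1.0000, ω = 0.2500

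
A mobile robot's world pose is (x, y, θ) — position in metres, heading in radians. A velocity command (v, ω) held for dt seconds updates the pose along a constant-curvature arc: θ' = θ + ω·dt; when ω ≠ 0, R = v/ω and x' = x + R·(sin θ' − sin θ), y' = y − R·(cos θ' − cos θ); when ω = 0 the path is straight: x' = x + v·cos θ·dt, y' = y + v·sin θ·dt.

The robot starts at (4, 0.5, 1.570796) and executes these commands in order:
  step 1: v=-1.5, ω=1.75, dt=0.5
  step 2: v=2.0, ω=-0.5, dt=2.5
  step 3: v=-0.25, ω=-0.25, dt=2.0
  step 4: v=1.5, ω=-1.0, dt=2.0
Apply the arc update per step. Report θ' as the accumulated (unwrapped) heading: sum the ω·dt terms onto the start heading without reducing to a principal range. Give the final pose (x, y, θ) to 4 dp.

(5.2687, 3.2200, -1.3042)

step 1: θ'=2.4458 (R=-0.8571) → pose (4.3077, -0.1579, 2.4458)
step 2: θ'=1.1958 (R=-4.0000) → pose (3.1497, 4.3774, 1.1958)
step 3: θ'=0.6958 (R=1.0000) → pose (2.8602, 3.9761, 0.6958)
step 4: θ'=-1.3042 (R=-1.5000) → pose (5.2687, 3.2200, -1.3042)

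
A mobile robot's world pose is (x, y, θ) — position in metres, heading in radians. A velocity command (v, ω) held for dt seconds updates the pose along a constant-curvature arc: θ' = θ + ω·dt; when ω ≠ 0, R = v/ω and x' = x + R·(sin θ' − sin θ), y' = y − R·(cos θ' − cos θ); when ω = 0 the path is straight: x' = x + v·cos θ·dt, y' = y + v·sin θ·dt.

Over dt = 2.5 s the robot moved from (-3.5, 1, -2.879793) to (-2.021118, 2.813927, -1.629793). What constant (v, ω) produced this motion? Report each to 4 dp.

v = -1.0000, ω = 0.5000

Δθ = -1.629793 − -2.879793 = 1.250000
ω = Δθ/dt = 1.250000/2.5 = 0.5000
R = −Δy/(cos θ' − cos θ) = -2.0000
v = R·ω = -2.0000·0.5000 = -1.0000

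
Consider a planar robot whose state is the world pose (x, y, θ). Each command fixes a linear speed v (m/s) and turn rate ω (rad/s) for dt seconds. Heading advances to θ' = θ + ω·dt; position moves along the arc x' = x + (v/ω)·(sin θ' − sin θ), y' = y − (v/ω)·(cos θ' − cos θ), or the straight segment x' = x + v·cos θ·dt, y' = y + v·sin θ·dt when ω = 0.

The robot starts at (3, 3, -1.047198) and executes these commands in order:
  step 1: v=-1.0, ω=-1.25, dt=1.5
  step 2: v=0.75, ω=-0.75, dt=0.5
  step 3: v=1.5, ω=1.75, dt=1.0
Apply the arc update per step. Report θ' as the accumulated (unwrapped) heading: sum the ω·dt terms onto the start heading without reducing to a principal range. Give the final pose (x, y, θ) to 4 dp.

step 1: θ'=-2.9222 (R=0.8000) → pose (3.5187, 4.1808, -2.9222)
step 2: θ'=-3.2972 (R=-1.0000) → pose (3.1461, 4.1689, -3.2972)
step 3: θ'=-1.5472 (R=0.8571) → pose (2.1563, 3.3019, -1.5472)

(2.1563, 3.3019, -1.5472)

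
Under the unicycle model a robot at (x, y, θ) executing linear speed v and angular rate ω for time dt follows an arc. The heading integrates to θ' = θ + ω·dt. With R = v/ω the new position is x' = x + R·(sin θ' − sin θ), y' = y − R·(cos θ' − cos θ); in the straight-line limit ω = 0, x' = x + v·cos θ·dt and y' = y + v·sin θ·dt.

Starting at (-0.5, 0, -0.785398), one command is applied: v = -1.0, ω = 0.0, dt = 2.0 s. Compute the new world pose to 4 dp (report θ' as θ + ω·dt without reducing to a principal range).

θ' = -0.7854 + 0.0·2.0 = -0.7854
ω = 0 → straight: x' = -0.5 + -1.0·cos(-0.7854)·2.0 = -1.9142
y' = 0 + -1.0·sin(-0.7854)·2.0 = 1.4142

(-1.9142, 1.4142, -0.7854)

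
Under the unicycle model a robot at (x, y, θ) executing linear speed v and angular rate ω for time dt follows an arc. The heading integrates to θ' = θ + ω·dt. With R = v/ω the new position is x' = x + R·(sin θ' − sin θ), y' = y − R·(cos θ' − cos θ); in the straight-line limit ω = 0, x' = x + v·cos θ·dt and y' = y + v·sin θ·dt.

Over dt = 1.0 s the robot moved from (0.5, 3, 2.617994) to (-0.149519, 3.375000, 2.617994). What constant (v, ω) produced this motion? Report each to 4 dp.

v = 0.7500, ω = 0.0000

Δθ = 2.617994 − 2.617994 = 0.000000
ω = Δθ/dt = 0.000000/1.0 = 0.0000
ω = 0 → v = (Δx·cos θ + Δy·sin θ)/dt = 0.7500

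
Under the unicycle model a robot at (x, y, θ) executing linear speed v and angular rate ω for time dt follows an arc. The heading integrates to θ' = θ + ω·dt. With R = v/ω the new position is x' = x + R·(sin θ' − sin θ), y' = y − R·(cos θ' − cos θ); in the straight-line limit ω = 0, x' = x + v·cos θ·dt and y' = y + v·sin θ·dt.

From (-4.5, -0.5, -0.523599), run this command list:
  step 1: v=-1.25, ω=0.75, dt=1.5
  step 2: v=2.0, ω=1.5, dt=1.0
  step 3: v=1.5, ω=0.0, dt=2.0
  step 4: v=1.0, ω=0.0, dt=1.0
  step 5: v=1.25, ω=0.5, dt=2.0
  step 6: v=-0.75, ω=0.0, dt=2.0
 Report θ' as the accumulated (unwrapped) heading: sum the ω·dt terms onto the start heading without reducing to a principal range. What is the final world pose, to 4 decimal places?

step 1: θ'=0.6014 (R=-1.6667) → pose (-6.2763, -0.5691, 0.6014)
step 2: θ'=2.1014 (R=1.3333) → pose (-5.8807, 1.2050, 2.1014)
step 3: θ'=2.1014 (straight) → pose (-7.3989, 3.7925, 2.1014)
step 4: θ'=2.1014 (straight) → pose (-7.9049, 4.6550, 2.1014)
step 5: θ'=3.1014 (R=2.5000) → pose (-9.9607, 5.8878, 3.1014)
step 6: θ'=3.1014 (straight) → pose (-8.4620, 5.8276, 3.1014)

(-8.4620, 5.8276, 3.1014)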